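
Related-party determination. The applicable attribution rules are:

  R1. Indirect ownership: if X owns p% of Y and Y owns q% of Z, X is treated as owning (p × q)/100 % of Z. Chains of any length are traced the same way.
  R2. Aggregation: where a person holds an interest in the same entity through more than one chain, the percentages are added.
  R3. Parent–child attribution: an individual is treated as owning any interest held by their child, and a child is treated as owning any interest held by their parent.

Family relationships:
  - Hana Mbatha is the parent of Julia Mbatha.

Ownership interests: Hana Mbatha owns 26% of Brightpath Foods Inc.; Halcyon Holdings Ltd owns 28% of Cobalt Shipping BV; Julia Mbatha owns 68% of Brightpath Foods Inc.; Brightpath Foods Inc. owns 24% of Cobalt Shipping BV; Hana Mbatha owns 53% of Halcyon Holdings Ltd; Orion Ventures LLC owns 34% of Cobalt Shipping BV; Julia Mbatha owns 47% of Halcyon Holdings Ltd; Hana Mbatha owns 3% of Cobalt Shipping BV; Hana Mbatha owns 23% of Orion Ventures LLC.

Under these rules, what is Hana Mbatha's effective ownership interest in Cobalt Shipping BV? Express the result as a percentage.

By parent–child attribution (R3), Hana Mbatha is treated as also owning Julia Mbatha's interest in Halcyon Holdings Ltd, giving 53% + 47% = 100%.
By parent–child attribution (R3), Hana Mbatha is treated as also owning Julia Mbatha's interest in Brightpath Foods Inc, giving 26% + 68% = 94%.
Chain via Orion Ventures LLC (R1): 23% × 34% = 7.82% of Cobalt Shipping BV.
Chain via Halcyon Holdings Ltd (R1): 100% × 28% = 28% of Cobalt Shipping BV.
Chain via Brightpath Foods Inc. (R1): 94% × 24% = 22.56% of Cobalt Shipping BV.
Direct interest in Cobalt Shipping BV: 3%.
Aggregating (R2): 7.82% + 28% + 22.56% + 3% = 61.38%.

61.38%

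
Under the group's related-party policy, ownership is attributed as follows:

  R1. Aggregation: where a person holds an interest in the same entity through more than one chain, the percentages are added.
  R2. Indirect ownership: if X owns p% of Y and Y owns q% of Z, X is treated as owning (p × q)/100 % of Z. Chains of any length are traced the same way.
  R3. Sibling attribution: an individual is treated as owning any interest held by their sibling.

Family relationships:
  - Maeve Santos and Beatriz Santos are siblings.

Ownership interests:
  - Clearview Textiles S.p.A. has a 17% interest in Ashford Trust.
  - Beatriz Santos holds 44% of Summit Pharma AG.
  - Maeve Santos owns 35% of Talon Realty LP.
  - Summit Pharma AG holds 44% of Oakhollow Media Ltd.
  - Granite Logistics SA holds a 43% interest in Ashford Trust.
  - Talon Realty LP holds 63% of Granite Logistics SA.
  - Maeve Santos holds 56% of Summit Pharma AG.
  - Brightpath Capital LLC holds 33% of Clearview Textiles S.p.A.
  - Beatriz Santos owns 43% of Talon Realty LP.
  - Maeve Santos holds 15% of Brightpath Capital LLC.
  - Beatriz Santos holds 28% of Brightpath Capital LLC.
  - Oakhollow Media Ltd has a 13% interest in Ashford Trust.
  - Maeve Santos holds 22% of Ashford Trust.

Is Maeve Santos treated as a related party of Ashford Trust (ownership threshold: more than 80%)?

By sibling attribution (R3), Maeve Santos is treated as also owning Beatriz Santos's interest in Talon Realty LP, giving 35% + 43% = 78%.
By sibling attribution (R3), Maeve Santos is treated as also owning Beatriz Santos's interest in Brightpath Capital LLC, giving 15% + 28% = 43%.
By sibling attribution (R3), Maeve Santos is treated as also owning Beatriz Santos's interest in Summit Pharma AG, giving 56% + 44% = 100%.
Chain via Talon Realty LP → Granite Logistics SA (R2): 78% × 63% × 43% = 21.1302% of Ashford Trust.
Chain via Brightpath Capital LLC → Clearview Textiles S.p.A. (R2): 43% × 33% × 17% = 2.4123% of Ashford Trust.
Chain via Summit Pharma AG → Oakhollow Media Ltd (R2): 100% × 44% × 13% = 5.72% of Ashford Trust.
Direct interest in Ashford Trust: 22%.
Aggregating (R1): 21.1302% + 2.4123% + 5.72% + 22% = 51.2625%.
51.2625% does not exceed the 80% threshold, so Maeve is not a related party to Ashford Trust.

No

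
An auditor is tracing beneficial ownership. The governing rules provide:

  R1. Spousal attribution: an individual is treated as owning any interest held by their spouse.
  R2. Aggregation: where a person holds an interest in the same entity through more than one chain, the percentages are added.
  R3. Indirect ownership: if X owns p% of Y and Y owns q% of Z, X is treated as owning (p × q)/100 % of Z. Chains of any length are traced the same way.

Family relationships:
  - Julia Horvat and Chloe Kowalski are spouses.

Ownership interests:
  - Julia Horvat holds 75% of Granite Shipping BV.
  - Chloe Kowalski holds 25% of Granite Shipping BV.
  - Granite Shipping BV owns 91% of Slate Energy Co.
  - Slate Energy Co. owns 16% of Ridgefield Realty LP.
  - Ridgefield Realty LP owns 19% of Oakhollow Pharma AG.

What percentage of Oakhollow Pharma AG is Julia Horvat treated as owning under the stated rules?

2.7664%

By spousal attribution (R1), Julia Horvat is treated as also owning Chloe Kowalski's interest in Granite Shipping BV, giving 75% + 25% = 100%.
Chain via Granite Shipping BV → Slate Energy Co. → Ridgefield Realty LP (R3): 100% × 91% × 16% × 19% = 2.7664% of Oakhollow Pharma AG.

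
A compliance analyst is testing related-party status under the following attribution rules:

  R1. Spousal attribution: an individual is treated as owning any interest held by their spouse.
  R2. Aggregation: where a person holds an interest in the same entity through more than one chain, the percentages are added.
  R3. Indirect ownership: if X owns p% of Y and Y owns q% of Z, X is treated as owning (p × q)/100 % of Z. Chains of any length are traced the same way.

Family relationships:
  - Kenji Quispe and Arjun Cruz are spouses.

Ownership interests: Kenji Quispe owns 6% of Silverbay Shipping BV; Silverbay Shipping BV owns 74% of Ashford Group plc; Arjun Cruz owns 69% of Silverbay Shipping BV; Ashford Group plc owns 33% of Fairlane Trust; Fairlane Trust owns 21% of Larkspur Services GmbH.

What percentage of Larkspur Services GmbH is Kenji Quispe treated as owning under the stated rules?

3.84615%

By spousal attribution (R1), Kenji Quispe is treated as also owning Arjun Cruz's interest in Silverbay Shipping BV, giving 6% + 69% = 75%.
Chain via Silverbay Shipping BV → Ashford Group plc → Fairlane Trust (R3): 75% × 74% × 33% × 21% = 3.84615% of Larkspur Services GmbH.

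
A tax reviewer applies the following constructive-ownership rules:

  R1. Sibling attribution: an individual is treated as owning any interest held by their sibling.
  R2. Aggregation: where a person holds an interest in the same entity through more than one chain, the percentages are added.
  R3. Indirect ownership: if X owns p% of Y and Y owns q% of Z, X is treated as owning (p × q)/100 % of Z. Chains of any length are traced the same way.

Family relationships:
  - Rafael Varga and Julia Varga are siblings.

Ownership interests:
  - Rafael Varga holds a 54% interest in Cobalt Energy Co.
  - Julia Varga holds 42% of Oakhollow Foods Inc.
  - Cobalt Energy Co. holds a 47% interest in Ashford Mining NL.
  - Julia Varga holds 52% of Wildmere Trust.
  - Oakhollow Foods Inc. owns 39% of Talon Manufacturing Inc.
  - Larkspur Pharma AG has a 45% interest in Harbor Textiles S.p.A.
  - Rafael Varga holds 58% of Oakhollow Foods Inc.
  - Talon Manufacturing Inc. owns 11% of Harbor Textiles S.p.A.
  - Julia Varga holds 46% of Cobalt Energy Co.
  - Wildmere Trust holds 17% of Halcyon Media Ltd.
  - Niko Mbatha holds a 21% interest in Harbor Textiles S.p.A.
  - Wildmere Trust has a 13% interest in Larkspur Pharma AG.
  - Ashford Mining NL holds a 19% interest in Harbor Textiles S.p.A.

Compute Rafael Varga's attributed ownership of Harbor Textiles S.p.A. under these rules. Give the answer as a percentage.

By sibling attribution (R1), Rafael Varga is treated as also owning Julia Varga's interest in Oakhollow Foods Inc, giving 58% + 42% = 100%.
By sibling attribution (R1), Rafael Varga is treated as also owning Julia Varga's interest in Cobalt Energy Co, giving 54% + 46% = 100%.
By sibling attribution (R1), Rafael Varga is treated as owning Julia Varga's 52% interest in Wildmere Trust.
Chain via Oakhollow Foods Inc. → Talon Manufacturing Inc. (R3): 100% × 39% × 11% = 4.29% of Harbor Textiles S.p.A.
Chain via Cobalt Energy Co. → Ashford Mining NL (R3): 100% × 47% × 19% = 8.93% of Harbor Textiles S.p.A.
Chain via Wildmere Trust → Larkspur Pharma AG (R3): 52% × 13% × 45% = 3.042% of Harbor Textiles S.p.A.
Aggregating (R2): 4.29% + 8.93% + 3.042% = 16.262%.

16.262%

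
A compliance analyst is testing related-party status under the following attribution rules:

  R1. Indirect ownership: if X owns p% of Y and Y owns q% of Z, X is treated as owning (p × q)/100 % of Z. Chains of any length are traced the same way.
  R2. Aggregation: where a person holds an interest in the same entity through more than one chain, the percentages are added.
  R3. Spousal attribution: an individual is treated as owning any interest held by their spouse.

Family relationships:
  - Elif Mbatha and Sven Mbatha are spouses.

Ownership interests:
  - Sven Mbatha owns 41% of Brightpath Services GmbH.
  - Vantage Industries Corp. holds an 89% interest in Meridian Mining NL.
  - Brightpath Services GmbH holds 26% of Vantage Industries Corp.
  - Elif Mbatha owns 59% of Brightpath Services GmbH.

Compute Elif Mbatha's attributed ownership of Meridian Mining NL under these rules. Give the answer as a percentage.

By spousal attribution (R3), Elif Mbatha is treated as also owning Sven Mbatha's interest in Brightpath Services GmbH, giving 59% + 41% = 100%.
Chain via Brightpath Services GmbH → Vantage Industries Corp. (R1): 100% × 26% × 89% = 23.14% of Meridian Mining NL.

23.14%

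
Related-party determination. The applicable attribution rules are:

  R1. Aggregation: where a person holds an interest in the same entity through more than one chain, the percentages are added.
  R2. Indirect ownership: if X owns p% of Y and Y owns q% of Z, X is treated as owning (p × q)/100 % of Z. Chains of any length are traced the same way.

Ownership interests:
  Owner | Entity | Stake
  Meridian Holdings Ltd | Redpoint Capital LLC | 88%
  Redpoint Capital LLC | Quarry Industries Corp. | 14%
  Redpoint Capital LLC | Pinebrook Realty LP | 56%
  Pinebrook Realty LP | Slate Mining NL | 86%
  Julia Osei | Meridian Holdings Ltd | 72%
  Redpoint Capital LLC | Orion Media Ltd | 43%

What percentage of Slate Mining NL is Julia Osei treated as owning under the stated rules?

Chain via Meridian Holdings Ltd → Redpoint Capital LLC → Pinebrook Realty LP (R2): 72% × 88% × 56% × 86% = 30.514176% of Slate Mining NL.

30.514176%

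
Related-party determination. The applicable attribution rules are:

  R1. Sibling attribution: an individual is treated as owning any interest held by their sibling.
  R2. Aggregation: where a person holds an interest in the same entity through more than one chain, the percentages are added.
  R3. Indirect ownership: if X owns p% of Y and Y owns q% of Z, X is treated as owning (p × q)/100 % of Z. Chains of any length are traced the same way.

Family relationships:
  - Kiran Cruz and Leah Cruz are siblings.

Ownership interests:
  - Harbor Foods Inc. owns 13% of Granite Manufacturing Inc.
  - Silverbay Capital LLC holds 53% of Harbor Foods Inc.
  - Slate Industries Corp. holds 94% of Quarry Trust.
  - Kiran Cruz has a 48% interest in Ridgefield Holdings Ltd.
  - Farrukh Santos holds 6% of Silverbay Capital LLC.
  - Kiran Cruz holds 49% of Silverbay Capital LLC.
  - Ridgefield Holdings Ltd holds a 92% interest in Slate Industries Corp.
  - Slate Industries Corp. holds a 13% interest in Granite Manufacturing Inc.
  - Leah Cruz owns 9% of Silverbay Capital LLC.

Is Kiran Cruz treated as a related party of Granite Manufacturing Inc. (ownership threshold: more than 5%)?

By sibling attribution (R1), Kiran Cruz is treated as also owning Leah Cruz's interest in Silverbay Capital LLC, giving 49% + 9% = 58%.
Chain via Ridgefield Holdings Ltd → Slate Industries Corp. (R3): 48% × 92% × 13% = 5.7408% of Granite Manufacturing Inc.
Chain via Silverbay Capital LLC → Harbor Foods Inc. (R3): 58% × 53% × 13% = 3.9962% of Granite Manufacturing Inc.
Aggregating (R2): 5.7408% + 3.9962% = 9.737%.
9.737% exceeds the 5% threshold, so Kiran is a related party to Granite Manufacturing Inc.

Yes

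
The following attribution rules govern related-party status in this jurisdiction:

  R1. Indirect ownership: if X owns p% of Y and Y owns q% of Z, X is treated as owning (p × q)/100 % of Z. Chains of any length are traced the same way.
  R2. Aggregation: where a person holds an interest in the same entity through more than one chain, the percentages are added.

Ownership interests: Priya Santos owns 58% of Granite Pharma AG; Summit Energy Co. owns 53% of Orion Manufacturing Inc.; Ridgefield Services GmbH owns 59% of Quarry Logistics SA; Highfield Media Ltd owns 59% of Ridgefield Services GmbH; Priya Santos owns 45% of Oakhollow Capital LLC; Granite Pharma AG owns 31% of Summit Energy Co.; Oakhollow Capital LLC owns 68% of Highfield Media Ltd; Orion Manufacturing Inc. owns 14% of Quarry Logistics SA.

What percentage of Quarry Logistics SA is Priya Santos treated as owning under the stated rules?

Chain via Granite Pharma AG → Summit Energy Co. → Orion Manufacturing Inc. (R1): 58% × 31% × 53% × 14% = 1.334116% of Quarry Logistics SA.
Chain via Oakhollow Capital LLC → Highfield Media Ltd → Ridgefield Services GmbH (R1): 45% × 68% × 59% × 59% = 10.65186% of Quarry Logistics SA.
Aggregating (R2): 1.334116% + 10.65186% = 11.985976%.

11.985976%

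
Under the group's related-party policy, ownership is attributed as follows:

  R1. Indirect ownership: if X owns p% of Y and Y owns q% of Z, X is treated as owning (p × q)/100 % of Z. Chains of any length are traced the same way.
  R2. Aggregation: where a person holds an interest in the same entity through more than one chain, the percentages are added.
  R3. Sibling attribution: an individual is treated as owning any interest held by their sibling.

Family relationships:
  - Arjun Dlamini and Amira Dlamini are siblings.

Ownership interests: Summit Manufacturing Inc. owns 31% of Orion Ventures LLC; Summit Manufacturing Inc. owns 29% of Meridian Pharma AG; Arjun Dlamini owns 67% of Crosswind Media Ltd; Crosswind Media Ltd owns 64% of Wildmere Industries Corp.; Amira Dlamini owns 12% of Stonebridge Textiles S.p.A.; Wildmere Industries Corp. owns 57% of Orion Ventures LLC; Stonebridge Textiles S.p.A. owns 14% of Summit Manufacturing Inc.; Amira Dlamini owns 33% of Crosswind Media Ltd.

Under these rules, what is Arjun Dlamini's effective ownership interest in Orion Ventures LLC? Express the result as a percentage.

37.0008%

By sibling attribution (R3), Arjun Dlamini is treated as also owning Amira Dlamini's interest in Crosswind Media Ltd, giving 67% + 33% = 100%.
By sibling attribution (R3), Arjun Dlamini is treated as owning Amira Dlamini's 12% interest in Stonebridge Textiles S.p.A.
Chain via Crosswind Media Ltd → Wildmere Industries Corp. (R1): 100% × 64% × 57% = 36.48% of Orion Ventures LLC.
Chain via Stonebridge Textiles S.p.A. → Summit Manufacturing Inc. (R1): 12% × 14% × 31% = 0.5208% of Orion Ventures LLC.
Aggregating (R2): 36.48% + 0.5208% = 37.0008%.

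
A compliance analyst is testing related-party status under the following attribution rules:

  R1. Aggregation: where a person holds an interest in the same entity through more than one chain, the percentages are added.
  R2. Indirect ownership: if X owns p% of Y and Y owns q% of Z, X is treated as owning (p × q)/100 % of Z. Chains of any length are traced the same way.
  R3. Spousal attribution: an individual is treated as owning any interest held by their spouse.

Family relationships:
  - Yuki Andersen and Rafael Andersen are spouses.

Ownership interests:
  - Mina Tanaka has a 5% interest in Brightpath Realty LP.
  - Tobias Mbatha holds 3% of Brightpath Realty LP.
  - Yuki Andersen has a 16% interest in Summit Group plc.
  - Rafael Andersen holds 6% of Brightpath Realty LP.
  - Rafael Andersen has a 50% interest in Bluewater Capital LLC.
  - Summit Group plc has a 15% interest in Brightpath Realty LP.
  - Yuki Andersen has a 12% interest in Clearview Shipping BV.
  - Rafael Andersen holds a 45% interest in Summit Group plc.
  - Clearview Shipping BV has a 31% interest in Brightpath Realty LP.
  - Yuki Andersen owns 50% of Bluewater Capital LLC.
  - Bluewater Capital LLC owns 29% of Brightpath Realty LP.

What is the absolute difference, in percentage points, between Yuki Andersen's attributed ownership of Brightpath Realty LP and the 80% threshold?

32.13

By spousal attribution (R3), Yuki Andersen is treated as also owning Rafael Andersen's interest in Bluewater Capital LLC, giving 50% + 50% = 100%.
By spousal attribution (R3), Yuki Andersen is treated as also owning Rafael Andersen's interest in Summit Group plc, giving 16% + 45% = 61%.
By spousal attribution (R3), Yuki Andersen is treated as owning Rafael Andersen's 6% interest in Brightpath Realty LP.
Chain via Bluewater Capital LLC (R2): 100% × 29% = 29% of Brightpath Realty LP.
Chain via Summit Group plc (R2): 61% × 15% = 9.15% of Brightpath Realty LP.
Chain via Clearview Shipping BV (R2): 12% × 31% = 3.72% of Brightpath Realty LP.
Direct interest in Brightpath Realty LP: 6%.
Aggregating (R1): 29% + 9.15% + 3.72% + 6% = 47.87%.
47.87% falls short of the 80% threshold by 32.13 percentage points.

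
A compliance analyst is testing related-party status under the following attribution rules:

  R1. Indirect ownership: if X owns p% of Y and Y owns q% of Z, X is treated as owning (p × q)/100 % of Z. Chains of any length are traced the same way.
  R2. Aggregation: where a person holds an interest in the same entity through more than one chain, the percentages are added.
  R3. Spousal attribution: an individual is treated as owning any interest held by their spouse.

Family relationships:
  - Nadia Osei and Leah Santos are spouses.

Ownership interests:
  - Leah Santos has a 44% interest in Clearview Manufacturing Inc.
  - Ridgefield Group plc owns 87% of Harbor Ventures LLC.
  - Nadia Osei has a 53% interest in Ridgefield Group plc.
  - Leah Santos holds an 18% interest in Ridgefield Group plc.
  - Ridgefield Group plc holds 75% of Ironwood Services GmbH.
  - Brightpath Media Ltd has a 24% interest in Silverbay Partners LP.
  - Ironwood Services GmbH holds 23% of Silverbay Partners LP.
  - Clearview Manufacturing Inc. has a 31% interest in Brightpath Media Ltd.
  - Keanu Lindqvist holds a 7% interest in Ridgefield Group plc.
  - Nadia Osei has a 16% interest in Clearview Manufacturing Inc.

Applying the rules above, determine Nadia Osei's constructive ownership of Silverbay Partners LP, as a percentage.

16.7115%

By spousal attribution (R3), Nadia Osei is treated as also owning Leah Santos's interest in Clearview Manufacturing Inc, giving 16% + 44% = 60%.
By spousal attribution (R3), Nadia Osei is treated as also owning Leah Santos's interest in Ridgefield Group plc, giving 53% + 18% = 71%.
Chain via Clearview Manufacturing Inc. → Brightpath Media Ltd (R1): 60% × 31% × 24% = 4.464% of Silverbay Partners LP.
Chain via Ridgefield Group plc → Ironwood Services GmbH (R1): 71% × 75% × 23% = 12.2475% of Silverbay Partners LP.
Aggregating (R2): 4.464% + 12.2475% = 16.7115%.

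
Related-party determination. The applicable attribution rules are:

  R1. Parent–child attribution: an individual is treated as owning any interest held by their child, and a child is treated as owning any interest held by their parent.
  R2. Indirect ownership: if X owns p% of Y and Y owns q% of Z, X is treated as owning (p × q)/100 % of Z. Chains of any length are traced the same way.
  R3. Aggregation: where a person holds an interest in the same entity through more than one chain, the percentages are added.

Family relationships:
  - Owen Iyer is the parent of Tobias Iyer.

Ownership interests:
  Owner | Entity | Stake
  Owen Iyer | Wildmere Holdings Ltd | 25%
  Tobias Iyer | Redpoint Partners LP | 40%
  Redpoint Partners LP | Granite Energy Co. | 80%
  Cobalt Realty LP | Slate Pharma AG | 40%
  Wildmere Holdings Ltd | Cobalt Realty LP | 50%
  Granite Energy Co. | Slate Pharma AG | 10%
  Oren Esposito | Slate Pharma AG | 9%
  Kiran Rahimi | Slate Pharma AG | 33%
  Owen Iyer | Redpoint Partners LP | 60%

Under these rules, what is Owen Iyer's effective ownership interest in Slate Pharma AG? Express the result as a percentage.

13%

By parent–child attribution (R1), Owen Iyer is treated as also owning Tobias Iyer's interest in Redpoint Partners LP, giving 60% + 40% = 100%.
Chain via Redpoint Partners LP → Granite Energy Co. (R2): 100% × 80% × 10% = 8% of Slate Pharma AG.
Chain via Wildmere Holdings Ltd → Cobalt Realty LP (R2): 25% × 50% × 40% = 5% of Slate Pharma AG.
Aggregating (R3): 8% + 5% = 13%.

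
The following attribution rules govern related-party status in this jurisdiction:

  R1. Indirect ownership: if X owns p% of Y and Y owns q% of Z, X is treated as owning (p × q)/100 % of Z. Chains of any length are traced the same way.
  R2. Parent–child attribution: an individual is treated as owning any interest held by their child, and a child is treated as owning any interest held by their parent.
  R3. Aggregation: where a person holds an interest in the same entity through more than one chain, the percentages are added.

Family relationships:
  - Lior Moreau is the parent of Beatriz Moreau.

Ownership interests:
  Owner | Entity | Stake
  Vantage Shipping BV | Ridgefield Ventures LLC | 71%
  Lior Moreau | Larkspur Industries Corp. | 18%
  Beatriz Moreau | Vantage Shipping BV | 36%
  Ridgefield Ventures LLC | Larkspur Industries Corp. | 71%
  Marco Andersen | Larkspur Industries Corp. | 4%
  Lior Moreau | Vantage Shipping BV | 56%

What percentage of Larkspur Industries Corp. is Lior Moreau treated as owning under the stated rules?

64.3772%

By parent–child attribution (R2), Lior Moreau is treated as also owning Beatriz Moreau's interest in Vantage Shipping BV, giving 56% + 36% = 92%.
Chain via Vantage Shipping BV → Ridgefield Ventures LLC (R1): 92% × 71% × 71% = 46.3772% of Larkspur Industries Corp.
Direct interest in Larkspur Industries Corp: 18%.
Aggregating (R3): 46.3772% + 18% = 64.3772%.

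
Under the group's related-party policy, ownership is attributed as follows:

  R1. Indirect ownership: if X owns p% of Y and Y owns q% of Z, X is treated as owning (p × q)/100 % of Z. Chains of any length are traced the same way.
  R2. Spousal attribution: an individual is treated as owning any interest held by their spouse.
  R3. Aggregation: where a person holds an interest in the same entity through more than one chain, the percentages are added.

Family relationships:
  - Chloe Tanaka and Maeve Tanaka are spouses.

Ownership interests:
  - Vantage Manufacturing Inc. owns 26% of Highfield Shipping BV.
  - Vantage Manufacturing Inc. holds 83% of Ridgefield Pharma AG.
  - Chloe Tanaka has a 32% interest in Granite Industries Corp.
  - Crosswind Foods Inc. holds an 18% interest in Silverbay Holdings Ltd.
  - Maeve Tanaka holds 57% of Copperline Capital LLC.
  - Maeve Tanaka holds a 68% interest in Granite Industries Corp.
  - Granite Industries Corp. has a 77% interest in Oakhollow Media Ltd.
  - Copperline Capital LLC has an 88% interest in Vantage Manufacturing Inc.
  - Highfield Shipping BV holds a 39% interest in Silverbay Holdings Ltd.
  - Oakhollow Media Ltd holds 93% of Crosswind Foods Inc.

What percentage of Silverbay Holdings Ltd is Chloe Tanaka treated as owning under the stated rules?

By spousal attribution (R2), Chloe Tanaka is treated as also owning Maeve Tanaka's interest in Granite Industries Corp, giving 32% + 68% = 100%.
By spousal attribution (R2), Chloe Tanaka is treated as owning Maeve Tanaka's 57% interest in Copperline Capital LLC.
Chain via Granite Industries Corp. → Oakhollow Media Ltd → Crosswind Foods Inc. (R1): 100% × 77% × 93% × 18% = 12.8898% of Silverbay Holdings Ltd.
Chain via Copperline Capital LLC → Vantage Manufacturing Inc. → Highfield Shipping BV (R1): 57% × 88% × 26% × 39% = 5.086224% of Silverbay Holdings Ltd.
Aggregating (R3): 12.8898% + 5.086224% = 17.976024%.

17.976024%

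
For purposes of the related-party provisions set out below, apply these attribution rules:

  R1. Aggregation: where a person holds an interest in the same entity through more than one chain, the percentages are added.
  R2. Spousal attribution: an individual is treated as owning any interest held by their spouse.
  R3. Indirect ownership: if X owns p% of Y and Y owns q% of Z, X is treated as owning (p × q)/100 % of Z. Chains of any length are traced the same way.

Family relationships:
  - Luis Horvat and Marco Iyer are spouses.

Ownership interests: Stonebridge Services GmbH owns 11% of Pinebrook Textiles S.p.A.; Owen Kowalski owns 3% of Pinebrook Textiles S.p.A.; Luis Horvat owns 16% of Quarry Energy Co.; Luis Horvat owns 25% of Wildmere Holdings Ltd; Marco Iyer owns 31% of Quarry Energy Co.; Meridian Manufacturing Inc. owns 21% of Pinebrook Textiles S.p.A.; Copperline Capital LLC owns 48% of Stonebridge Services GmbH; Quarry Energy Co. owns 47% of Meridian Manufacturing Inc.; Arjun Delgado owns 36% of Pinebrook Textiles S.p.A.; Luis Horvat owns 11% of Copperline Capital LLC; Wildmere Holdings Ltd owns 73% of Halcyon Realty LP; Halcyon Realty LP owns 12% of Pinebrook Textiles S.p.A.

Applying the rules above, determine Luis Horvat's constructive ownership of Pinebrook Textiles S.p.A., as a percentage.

By spousal attribution (R2), Luis Horvat is treated as also owning Marco Iyer's interest in Quarry Energy Co, giving 16% + 31% = 47%.
Chain via Wildmere Holdings Ltd → Halcyon Realty LP (R3): 25% × 73% × 12% = 2.19% of Pinebrook Textiles S.p.A.
Chain via Quarry Energy Co. → Meridian Manufacturing Inc. (R3): 47% × 47% × 21% = 4.6389% of Pinebrook Textiles S.p.A.
Chain via Copperline Capital LLC → Stonebridge Services GmbH (R3): 11% × 48% × 11% = 0.5808% of Pinebrook Textiles S.p.A.
Aggregating (R1): 2.19% + 4.6389% + 0.5808% = 7.4097%.

7.4097%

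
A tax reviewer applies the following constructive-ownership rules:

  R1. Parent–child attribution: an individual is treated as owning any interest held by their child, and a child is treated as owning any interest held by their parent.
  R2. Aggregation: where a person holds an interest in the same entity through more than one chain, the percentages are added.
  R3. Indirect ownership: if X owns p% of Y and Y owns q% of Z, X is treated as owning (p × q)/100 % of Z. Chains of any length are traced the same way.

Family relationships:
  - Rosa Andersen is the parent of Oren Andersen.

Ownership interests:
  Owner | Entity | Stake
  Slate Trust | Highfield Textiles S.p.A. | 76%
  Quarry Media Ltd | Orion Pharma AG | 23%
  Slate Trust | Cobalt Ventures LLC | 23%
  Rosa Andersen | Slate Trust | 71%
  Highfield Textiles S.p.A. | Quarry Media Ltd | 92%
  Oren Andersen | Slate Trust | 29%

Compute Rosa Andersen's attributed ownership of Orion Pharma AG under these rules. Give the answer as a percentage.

By parent–child attribution (R1), Rosa Andersen is treated as also owning Oren Andersen's interest in Slate Trust, giving 71% + 29% = 100%.
Chain via Slate Trust → Highfield Textiles S.p.A. → Quarry Media Ltd (R3): 100% × 76% × 92% × 23% = 16.0816% of Orion Pharma AG.

16.0816%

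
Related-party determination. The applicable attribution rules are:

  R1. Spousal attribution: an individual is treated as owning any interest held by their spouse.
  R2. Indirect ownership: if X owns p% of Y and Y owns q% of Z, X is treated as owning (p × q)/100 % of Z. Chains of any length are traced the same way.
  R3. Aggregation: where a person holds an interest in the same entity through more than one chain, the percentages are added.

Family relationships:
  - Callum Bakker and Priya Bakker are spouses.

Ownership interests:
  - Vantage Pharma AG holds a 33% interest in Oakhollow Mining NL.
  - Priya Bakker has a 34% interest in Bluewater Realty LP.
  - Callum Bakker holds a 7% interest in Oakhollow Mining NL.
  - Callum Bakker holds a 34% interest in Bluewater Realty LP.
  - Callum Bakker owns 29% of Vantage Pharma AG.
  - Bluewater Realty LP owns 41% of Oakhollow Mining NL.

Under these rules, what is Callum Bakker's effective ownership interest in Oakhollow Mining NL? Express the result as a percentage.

44.45%

By spousal attribution (R1), Callum Bakker is treated as also owning Priya Bakker's interest in Bluewater Realty LP, giving 34% + 34% = 68%.
Chain via Bluewater Realty LP (R2): 68% × 41% = 27.88% of Oakhollow Mining NL.
Chain via Vantage Pharma AG (R2): 29% × 33% = 9.57% of Oakhollow Mining NL.
Direct interest in Oakhollow Mining NL: 7%.
Aggregating (R3): 27.88% + 9.57% + 7% = 44.45%.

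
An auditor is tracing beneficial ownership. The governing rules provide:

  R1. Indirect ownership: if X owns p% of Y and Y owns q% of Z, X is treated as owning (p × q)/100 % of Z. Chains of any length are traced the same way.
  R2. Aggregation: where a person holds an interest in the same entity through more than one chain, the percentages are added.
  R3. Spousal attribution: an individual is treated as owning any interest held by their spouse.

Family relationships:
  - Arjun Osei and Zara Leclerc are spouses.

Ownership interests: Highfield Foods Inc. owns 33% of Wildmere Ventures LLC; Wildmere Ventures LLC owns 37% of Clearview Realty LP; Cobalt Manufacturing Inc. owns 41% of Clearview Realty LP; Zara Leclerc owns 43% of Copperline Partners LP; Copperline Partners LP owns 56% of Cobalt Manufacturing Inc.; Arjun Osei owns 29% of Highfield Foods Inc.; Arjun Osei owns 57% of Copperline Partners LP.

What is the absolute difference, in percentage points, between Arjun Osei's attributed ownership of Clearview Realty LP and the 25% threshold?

1.5009

By spousal attribution (R3), Arjun Osei is treated as also owning Zara Leclerc's interest in Copperline Partners LP, giving 57% + 43% = 100%.
Chain via Copperline Partners LP → Cobalt Manufacturing Inc. (R1): 100% × 56% × 41% = 22.96% of Clearview Realty LP.
Chain via Highfield Foods Inc. → Wildmere Ventures LLC (R1): 29% × 33% × 37% = 3.5409% of Clearview Realty LP.
Aggregating (R2): 22.96% + 3.5409% = 26.5009%.
26.5009% exceeds the 25% threshold by 1.5009 percentage points.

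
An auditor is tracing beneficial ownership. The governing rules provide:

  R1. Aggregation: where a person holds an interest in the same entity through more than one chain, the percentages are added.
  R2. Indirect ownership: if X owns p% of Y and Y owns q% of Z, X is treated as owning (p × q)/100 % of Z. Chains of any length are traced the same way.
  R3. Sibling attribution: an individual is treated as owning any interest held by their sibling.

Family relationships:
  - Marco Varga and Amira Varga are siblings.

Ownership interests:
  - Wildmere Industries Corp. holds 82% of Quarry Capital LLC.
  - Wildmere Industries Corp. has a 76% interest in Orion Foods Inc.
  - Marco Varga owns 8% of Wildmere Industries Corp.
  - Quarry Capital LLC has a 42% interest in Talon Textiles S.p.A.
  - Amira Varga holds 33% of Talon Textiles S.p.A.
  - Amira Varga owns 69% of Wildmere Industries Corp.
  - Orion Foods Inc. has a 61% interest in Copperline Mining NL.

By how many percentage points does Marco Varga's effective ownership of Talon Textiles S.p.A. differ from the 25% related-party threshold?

By sibling attribution (R3), Marco Varga is treated as also owning Amira Varga's interest in Wildmere Industries Corp, giving 8% + 69% = 77%.
By sibling attribution (R3), Marco Varga is treated as owning Amira Varga's 33% interest in Talon Textiles S.p.A.
Chain via Wildmere Industries Corp. → Quarry Capital LLC (R2): 77% × 82% × 42% = 26.5188% of Talon Textiles S.p.A.
Direct interest in Talon Textiles S.p.A: 33%.
Aggregating (R1): 26.5188% + 33% = 59.5188%.
59.5188% exceeds the 25% threshold by 34.5188 percentage points.

34.5188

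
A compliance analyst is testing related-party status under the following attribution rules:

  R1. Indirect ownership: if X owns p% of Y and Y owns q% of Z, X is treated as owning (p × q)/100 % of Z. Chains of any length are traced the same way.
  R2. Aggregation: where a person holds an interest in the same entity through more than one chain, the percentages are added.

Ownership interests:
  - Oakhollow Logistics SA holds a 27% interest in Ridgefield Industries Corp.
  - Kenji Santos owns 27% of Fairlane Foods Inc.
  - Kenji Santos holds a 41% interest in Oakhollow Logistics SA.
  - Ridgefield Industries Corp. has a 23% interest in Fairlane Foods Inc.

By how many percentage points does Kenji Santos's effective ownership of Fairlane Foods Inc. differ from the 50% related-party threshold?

Chain via Oakhollow Logistics SA → Ridgefield Industries Corp. (R1): 41% × 27% × 23% = 2.5461% of Fairlane Foods Inc.
Direct interest in Fairlane Foods Inc: 27%.
Aggregating (R2): 2.5461% + 27% = 29.5461%.
29.5461% falls short of the 50% threshold by 20.4539 percentage points.

20.4539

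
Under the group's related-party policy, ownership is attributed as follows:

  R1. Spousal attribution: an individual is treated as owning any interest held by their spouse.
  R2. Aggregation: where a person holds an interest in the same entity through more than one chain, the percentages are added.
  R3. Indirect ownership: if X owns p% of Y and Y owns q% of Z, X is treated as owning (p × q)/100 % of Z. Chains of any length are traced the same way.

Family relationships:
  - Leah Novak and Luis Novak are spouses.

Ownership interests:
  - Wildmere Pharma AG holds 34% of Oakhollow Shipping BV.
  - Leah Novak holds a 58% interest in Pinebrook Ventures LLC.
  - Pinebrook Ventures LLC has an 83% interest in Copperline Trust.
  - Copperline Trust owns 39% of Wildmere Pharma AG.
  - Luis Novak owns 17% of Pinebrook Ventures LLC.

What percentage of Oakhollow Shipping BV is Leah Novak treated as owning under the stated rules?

By spousal attribution (R1), Leah Novak is treated as also owning Luis Novak's interest in Pinebrook Ventures LLC, giving 58% + 17% = 75%.
Chain via Pinebrook Ventures LLC → Copperline Trust → Wildmere Pharma AG (R3): 75% × 83% × 39% × 34% = 8.25435% of Oakhollow Shipping BV.

8.25435%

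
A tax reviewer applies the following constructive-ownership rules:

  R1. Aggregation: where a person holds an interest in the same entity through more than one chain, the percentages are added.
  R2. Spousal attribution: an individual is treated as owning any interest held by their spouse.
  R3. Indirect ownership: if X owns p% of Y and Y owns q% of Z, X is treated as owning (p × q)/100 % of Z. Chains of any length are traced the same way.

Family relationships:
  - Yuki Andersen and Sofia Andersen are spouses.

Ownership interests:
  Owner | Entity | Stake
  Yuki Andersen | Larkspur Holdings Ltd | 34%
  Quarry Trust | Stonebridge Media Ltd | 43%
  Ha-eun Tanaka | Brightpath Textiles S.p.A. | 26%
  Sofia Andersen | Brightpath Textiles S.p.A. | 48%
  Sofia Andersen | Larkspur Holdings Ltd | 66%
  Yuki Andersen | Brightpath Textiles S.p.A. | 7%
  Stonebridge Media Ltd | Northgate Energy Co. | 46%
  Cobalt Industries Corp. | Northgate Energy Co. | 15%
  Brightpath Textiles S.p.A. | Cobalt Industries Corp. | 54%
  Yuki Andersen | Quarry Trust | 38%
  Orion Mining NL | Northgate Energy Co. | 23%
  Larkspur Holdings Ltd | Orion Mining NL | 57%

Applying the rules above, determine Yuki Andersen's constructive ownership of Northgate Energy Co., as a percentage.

By spousal attribution (R2), Yuki Andersen is treated as also owning Sofia Andersen's interest in Brightpath Textiles S.p.A, giving 7% + 48% = 55%.
By spousal attribution (R2), Yuki Andersen is treated as also owning Sofia Andersen's interest in Larkspur Holdings Ltd, giving 34% + 66% = 100%.
Chain via Brightpath Textiles S.p.A. → Cobalt Industries Corp. (R3): 55% × 54% × 15% = 4.455% of Northgate Energy Co.
Chain via Larkspur Holdings Ltd → Orion Mining NL (R3): 100% × 57% × 23% = 13.11% of Northgate Energy Co.
Chain via Quarry Trust → Stonebridge Media Ltd (R3): 38% × 43% × 46% = 7.5164% of Northgate Energy Co.
Aggregating (R1): 4.455% + 13.11% + 7.5164% = 25.0814%.

25.0814%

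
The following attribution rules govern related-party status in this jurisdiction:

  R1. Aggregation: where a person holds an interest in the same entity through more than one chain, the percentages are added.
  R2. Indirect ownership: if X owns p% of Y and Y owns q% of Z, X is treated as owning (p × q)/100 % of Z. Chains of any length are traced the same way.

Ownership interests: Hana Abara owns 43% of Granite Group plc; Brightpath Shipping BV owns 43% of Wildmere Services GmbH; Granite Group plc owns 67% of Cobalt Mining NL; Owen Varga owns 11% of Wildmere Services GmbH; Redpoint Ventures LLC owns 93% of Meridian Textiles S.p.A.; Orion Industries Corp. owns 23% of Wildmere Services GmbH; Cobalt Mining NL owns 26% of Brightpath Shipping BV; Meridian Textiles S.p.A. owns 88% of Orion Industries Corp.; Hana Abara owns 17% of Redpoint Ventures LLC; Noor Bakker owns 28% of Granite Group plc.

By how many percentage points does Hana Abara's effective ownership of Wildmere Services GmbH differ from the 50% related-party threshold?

Chain via Redpoint Ventures LLC → Meridian Textiles S.p.A. → Orion Industries Corp. (R2): 17% × 93% × 88% × 23% = 3.199944% of Wildmere Services GmbH.
Chain via Granite Group plc → Cobalt Mining NL → Brightpath Shipping BV (R2): 43% × 67% × 26% × 43% = 3.220958% of Wildmere Services GmbH.
Aggregating (R1): 3.199944% + 3.220958% = 6.420902%.
6.420902% falls short of the 50% threshold by 43.579098 percentage points.

43.579098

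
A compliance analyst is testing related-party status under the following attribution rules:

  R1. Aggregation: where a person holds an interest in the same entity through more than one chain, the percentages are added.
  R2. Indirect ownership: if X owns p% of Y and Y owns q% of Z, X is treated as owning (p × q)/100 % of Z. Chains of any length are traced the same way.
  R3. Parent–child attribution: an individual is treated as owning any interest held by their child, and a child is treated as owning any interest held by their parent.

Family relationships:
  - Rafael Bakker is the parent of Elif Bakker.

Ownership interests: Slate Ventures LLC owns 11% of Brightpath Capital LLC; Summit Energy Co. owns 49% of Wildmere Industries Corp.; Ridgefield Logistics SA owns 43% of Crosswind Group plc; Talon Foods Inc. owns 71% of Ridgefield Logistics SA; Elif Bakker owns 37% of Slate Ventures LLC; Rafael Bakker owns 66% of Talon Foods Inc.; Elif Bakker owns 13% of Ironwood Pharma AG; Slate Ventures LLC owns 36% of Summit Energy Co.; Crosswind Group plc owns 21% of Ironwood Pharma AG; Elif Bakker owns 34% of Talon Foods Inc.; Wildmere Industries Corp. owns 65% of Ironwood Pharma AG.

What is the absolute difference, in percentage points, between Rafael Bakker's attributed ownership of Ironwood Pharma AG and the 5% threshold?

18.65372

By parent–child attribution (R3), Rafael Bakker is treated as also owning Elif Bakker's interest in Talon Foods Inc, giving 66% + 34% = 100%.
By parent–child attribution (R3), Rafael Bakker is treated as owning Elif Bakker's 37% interest in Slate Ventures LLC.
By parent–child attribution (R3), Rafael Bakker is treated as owning Elif Bakker's 13% interest in Ironwood Pharma AG.
Chain via Talon Foods Inc. → Ridgefield Logistics SA → Crosswind Group plc (R2): 100% × 71% × 43% × 21% = 6.4113% of Ironwood Pharma AG.
Chain via Slate Ventures LLC → Summit Energy Co. → Wildmere Industries Corp. (R2): 37% × 36% × 49% × 65% = 4.24242% of Ironwood Pharma AG.
Direct interest in Ironwood Pharma AG: 13%.
Aggregating (R1): 6.4113% + 4.24242% + 13% = 23.65372%.
23.65372% exceeds the 5% threshold by 18.65372 percentage points.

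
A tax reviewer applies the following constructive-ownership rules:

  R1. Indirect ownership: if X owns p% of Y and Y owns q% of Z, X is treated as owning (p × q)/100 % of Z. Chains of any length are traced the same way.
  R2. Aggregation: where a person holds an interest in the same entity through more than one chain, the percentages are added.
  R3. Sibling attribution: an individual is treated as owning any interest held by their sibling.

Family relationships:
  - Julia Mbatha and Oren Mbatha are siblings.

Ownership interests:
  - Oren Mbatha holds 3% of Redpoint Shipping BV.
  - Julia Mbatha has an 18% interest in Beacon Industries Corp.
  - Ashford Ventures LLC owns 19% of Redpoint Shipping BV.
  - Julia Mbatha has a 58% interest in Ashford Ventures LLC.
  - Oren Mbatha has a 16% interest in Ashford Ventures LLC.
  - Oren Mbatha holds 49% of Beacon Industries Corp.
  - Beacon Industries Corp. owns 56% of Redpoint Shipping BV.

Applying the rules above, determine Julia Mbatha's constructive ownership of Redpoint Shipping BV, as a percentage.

54.58%

By sibling attribution (R3), Julia Mbatha is treated as also owning Oren Mbatha's interest in Beacon Industries Corp, giving 18% + 49% = 67%.
By sibling attribution (R3), Julia Mbatha is treated as also owning Oren Mbatha's interest in Ashford Ventures LLC, giving 58% + 16% = 74%.
By sibling attribution (R3), Julia Mbatha is treated as owning Oren Mbatha's 3% interest in Redpoint Shipping BV.
Chain via Beacon Industries Corp. (R1): 67% × 56% = 37.52% of Redpoint Shipping BV.
Chain via Ashford Ventures LLC (R1): 74% × 19% = 14.06% of Redpoint Shipping BV.
Direct interest in Redpoint Shipping BV: 3%.
Aggregating (R2): 37.52% + 14.06% + 3% = 54.58%.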